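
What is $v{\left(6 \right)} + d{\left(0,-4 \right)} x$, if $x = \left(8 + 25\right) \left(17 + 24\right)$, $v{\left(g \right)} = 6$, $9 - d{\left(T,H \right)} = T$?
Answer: $12183$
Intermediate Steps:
$d{\left(T,H \right)} = 9 - T$
$x = 1353$ ($x = 33 \cdot 41 = 1353$)
$v{\left(6 \right)} + d{\left(0,-4 \right)} x = 6 + \left(9 - 0\right) 1353 = 6 + \left(9 + 0\right) 1353 = 6 + 9 \cdot 1353 = 6 + 12177 = 12183$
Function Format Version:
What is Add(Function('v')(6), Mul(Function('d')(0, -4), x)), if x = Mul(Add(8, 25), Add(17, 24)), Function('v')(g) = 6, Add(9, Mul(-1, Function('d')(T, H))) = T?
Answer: 12183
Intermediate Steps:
Function('d')(T, H) = Add(9, Mul(-1, T))
x = 1353 (x = Mul(33, 41) = 1353)
Add(Function('v')(6), Mul(Function('d')(0, -4), x)) = Add(6, Mul(Add(9, Mul(-1, 0)), 1353)) = Add(6, Mul(Add(9, 0), 1353)) = Add(6, Mul(9, 1353)) = Add(6, 12177) = 12183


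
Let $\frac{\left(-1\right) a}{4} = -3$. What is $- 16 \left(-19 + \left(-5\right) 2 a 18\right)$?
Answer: $34864$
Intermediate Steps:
$a = 12$ ($a = \left(-4\right) \left(-3\right) = 12$)
$- 16 \left(-19 + \left(-5\right) 2 a 18\right) = - 16 \left(-19 + \left(-5\right) 2 \cdot 12 \cdot 18\right) = - 16 \left(-19 + \left(-10\right) 12 \cdot 18\right) = - 16 \left(-19 - 2160\right) = \left(-16\right) \left(-2179\right) = 34864$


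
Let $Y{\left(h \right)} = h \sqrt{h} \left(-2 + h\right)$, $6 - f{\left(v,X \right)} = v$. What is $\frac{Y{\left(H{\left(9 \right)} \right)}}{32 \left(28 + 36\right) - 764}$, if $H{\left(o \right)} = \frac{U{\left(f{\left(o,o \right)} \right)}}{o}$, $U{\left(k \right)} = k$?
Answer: $\frac{7 i \sqrt{3}}{34668} \approx 0.00034973 i$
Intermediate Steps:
$f{\left(v,X \right)} = 6 - v$
$H{\left(o \right)} = \frac{6 - o}{o}$
$Y{\left(h \right)} = h^{\frac{3}{2}} \left(-2 + h\right)$
$\frac{Y{\left(H{\left(9 \right)} \right)}}{32 \left(28 + 36\right) - 764} = \frac{\left(\frac{6 - 9}{9}\right)^{\frac{3}{2}} \left(-2 + \frac{6 - 9}{9}\right)}{32 \left(28 + 36\right) - 764} = \frac{\left(\frac{6 - 9}{9}\right)^{\frac{3}{2}} \left(-2 + \frac{6 - 9}{9}\right)}{32 \cdot 64 - 764} = \frac{\left(\frac{1}{9} \left(-3\right)\right)^{\frac{3}{2}} \left(-2 + \frac{1}{9} \left(-3\right)\right)}{2048 - 764} = \frac{\left(- \frac{1}{3}\right)^{\frac{3}{2}} \left(-2 - \frac{1}{3}\right)}{1284} = - \frac{i \sqrt{3}}{9} \left(- \frac{7}{3}\right) \frac{1}{1284} = \frac{7 i \sqrt{3}}{27} \cdot \frac{1}{1284} = \frac{7 i \sqrt{3}}{34668}$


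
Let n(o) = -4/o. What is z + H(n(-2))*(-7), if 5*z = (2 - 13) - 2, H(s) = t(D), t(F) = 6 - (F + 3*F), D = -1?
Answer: -363/5 ≈ -72.600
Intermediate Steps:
t(F) = 6 - 4*F
H(s) = 10 (H(s) = 6 - 4*(-1) = 6 + 4 = 10)
z = -13/5 (z = ((2 - 13) - 2)/5 = (-11 - 2)/5 = (⅕)*(-13) = -13/5 ≈ -2.6000)
z + H(n(-2))*(-7) = -13/5 + 10*(-7) = -13/5 - 70 = -363/5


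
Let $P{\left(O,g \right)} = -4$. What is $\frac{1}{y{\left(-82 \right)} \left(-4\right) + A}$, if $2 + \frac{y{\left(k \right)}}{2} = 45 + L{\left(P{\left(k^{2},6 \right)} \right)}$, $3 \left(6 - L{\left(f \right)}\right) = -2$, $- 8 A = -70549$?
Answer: $\frac{24}{202111} \approx 0.00011875$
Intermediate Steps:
$A = \frac{70549}{8}$ ($A = \left(- \frac{1}{8}\right) \left(-70549\right) = \frac{70549}{8} \approx 8818.6$)
$L{\left(f \right)} = \frac{20}{3}$ ($L{\left(f \right)} = 6 - - \frac{2}{3} = 6 + \frac{2}{3} = \frac{20}{3}$)
$y{\left(k \right)} = \frac{298}{3}$ ($y{\left(k \right)} = -4 + 2 \left(45 + \frac{20}{3}\right) = -4 + 2 \cdot \frac{155}{3} = -4 + \frac{310}{3} = \frac{298}{3}$)
$\frac{1}{y{\left(-82 \right)} \left(-4\right) + A} = \frac{1}{\frac{298}{3} \left(-4\right) + \frac{70549}{8}} = \frac{1}{- \frac{1192}{3} + \frac{70549}{8}} = \frac{1}{\frac{202111}{24}} = \frac{24}{202111}$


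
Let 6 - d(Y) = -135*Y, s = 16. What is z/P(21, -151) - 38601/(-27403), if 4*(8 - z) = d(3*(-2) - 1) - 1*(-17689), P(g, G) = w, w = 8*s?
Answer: -219179821/7015168 ≈ -31.244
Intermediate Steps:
w = 128 (w = 8*16 = 128)
d(Y) = 6 + 135*Y (d(Y) = 6 - (-135)*Y = 6 + 135*Y)
P(g, G) = 128
z = -8359/2 (z = 8 - ((6 + 135*(3*(-2) - 1)) - 1*(-17689))/4 = 8 - ((6 + 135*(-6 - 1)) + 17689)/4 = 8 - ((6 + 135*(-7)) + 17689)/4 = 8 - ((6 - 945) + 17689)/4 = 8 - (-939 + 17689)/4 = 8 - ¼*16750 = 8 - 8375/2 = -8359/2 ≈ -4179.5)
z/P(21, -151) - 38601/(-27403) = -8359/2/128 - 38601/(-27403) = -8359/2*1/128 - 38601*(-1/27403) = -8359/256 + 38601/27403 = -219179821/7015168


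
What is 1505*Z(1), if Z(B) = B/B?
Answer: 1505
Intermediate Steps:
Z(B) = 1
1505*Z(1) = 1505*1 = 1505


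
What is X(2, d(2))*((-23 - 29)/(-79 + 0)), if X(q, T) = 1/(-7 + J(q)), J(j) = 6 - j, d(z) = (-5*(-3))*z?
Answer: -52/237 ≈ -0.21941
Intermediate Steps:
d(z) = 15*z
X(q, T) = 1/(-1 - q) (X(q, T) = 1/(-7 + (6 - q)) = 1/(-1 - q))
X(2, d(2))*((-23 - 29)/(-79 + 0)) = (-1/(1 + 2))*((-23 - 29)/(-79 + 0)) = (-1/3)*(-52/(-79)) = (-1*1/3)*(-52*(-1/79)) = -1/3*52/79 = -52/237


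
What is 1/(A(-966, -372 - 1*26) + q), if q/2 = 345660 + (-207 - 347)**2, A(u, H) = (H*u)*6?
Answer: 1/3611960 ≈ 2.7686e-7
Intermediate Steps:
A(u, H) = 6*H*u
q = 1305152 (q = 2*(345660 + (-207 - 347)**2) = 2*(345660 + (-554)**2) = 2*(345660 + 306916) = 2*652576 = 1305152)
1/(A(-966, -372 - 1*26) + q) = 1/(6*(-372 - 1*26)*(-966) + 1305152) = 1/(6*(-372 - 26)*(-966) + 1305152) = 1/(6*(-398)*(-966) + 1305152) = 1/(2306808 + 1305152) = 1/3611960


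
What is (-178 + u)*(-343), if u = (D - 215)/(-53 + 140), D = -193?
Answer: 1817214/29 ≈ 62663.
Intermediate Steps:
u = -136/29 (u = (-193 - 215)/(-53 + 140) = -408/87 = -408*1/87 = -136/29 ≈ -4.6897)
(-178 + u)*(-343) = (-178 - 136/29)*(-343) = -5298/29*(-343) = 1817214/29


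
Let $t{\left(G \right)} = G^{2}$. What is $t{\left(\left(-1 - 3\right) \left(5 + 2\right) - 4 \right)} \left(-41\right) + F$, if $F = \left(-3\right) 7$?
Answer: $-42005$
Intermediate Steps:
$F = -21$
$t{\left(\left(-1 - 3\right) \left(5 + 2\right) - 4 \right)} \left(-41\right) + F = \left(\left(-1 - 3\right) \left(5 + 2\right) - 4\right)^{2} \left(-41\right) - 21 = \left(\left(-4\right) 7 - 4\right)^{2} \left(-41\right) - 21 = \left(-28 - 4\right)^{2} \left(-41\right) - 21 = \left(-32\right)^{2} \left(-41\right) - 21 = 1024 \left(-41\right) - 21 = -41984 - 21 = -42005$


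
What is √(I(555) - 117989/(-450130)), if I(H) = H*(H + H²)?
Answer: 7*√708175006933397930/450130 ≈ 13087.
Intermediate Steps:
√(I(555) - 117989/(-450130)) = √(555²*(1 + 555) - 117989/(-450130)) = √(308025*556 - 117989*(-1/450130)) = √(171261900 + 117989/450130) = √(77090119164989/450130) = 7*√708175006933397930/450130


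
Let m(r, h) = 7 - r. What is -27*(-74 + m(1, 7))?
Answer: 1836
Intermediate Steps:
-27*(-74 + m(1, 7)) = -27*(-74 + (7 - 1*1)) = -27*(-74 + (7 - 1)) = -27*(-74 + 6) = -27*(-68) = 1836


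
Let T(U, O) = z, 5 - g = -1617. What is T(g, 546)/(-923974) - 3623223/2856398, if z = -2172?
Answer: -1670779875873/1319618742826 ≈ -1.2661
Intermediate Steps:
g = 1622 (g = 5 - 1*(-1617) = 5 + 1617 = 1622)
T(U, O) = -2172
T(g, 546)/(-923974) - 3623223/2856398 = -2172/(-923974) - 3623223/2856398 = -2172*(-1/923974) - 3623223*1/2856398 = 1086/461987 - 3623223/2856398 = -1670779875873/1319618742826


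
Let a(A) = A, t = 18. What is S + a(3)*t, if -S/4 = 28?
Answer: -58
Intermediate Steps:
S = -112 (S = -4*28 = -112)
S + a(3)*t = -112 + 3*18 = -112 + 54 = -58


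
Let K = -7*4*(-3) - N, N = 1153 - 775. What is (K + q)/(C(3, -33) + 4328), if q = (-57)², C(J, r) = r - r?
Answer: 2955/4328 ≈ 0.68276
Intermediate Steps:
C(J, r) = 0
N = 378
q = 3249
K = -294 (K = -7*4*(-3) - 1*378 = -28*(-3) - 378 = 84 - 378 = -294)
(K + q)/(C(3, -33) + 4328) = (-294 + 3249)/(0 + 4328) = 2955/4328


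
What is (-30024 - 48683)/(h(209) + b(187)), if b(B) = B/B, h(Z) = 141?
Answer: -78707/142 ≈ -554.27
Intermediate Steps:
b(B) = 1
(-30024 - 48683)/(h(209) + b(187)) = (-30024 - 48683)/(141 + 1) = -78707/142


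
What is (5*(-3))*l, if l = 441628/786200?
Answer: -331221/39310 ≈ -8.4259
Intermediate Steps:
l = 110407/196550 (l = 441628*(1/786200) = 110407/196550 ≈ 0.56172)
(5*(-3))*l = (5*(-3))*(110407/196550) = -15*110407/196550 = -331221/39310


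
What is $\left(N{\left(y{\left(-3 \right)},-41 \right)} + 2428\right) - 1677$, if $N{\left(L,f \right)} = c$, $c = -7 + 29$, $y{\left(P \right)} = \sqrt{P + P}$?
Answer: $773$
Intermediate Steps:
$y{\left(P \right)} = \sqrt{2} \sqrt{P}$ ($y{\left(P \right)} = \sqrt{2 P} = \sqrt{2} \sqrt{P}$)
$c = 22$
$N{\left(L,f \right)} = 22$
$\left(N{\left(y{\left(-3 \right)},-41 \right)} + 2428\right) - 1677 = \left(22 + 2428\right) - 1677 = 2450 - 1677 = 773$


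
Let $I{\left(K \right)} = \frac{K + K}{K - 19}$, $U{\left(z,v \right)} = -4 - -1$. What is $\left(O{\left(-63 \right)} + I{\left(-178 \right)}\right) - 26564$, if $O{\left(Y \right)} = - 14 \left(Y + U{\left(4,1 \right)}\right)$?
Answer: $- \frac{5050724}{197} \approx -25638.0$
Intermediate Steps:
$U{\left(z,v \right)} = -3$ ($U{\left(z,v \right)} = -4 + 1 = -3$)
$O{\left(Y \right)} = 42 - 14 Y$ ($O{\left(Y \right)} = - 14 \left(Y - 3\right) = - 14 \left(-3 + Y\right) = 42 - 14 Y$)
$I{\left(K \right)} = \frac{2 K}{-19 + K}$
$\left(O{\left(-63 \right)} + I{\left(-178 \right)}\right) - 26564 = \left(\left(42 - -882\right) + 2 \left(-178\right) \frac{1}{-19 - 178}\right) - 26564 = \left(\left(42 + 882\right) + 2 \left(-178\right) \frac{1}{-197}\right) - 26564 = \left(924 + 2 \left(-178\right) \left(- \frac{1}{197}\right)\right) - 26564 = \left(924 + \frac{356}{197}\right) - 26564 = \frac{182384}{197} - 26564 = - \frac{5050724}{197}$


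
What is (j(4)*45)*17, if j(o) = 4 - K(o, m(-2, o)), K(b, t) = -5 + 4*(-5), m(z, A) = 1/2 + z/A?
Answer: 22185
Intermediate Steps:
m(z, A) = ½ + z/A (m(z, A) = 1*(½) + z/A = ½ + z/A)
K(b, t) = -25 (K(b, t) = -5 - 20 = -25)
j(o) = 29 (j(o) = 4 - 1*(-25) = 4 + 25 = 29)
(j(4)*45)*17 = (29*45)*17 = 1305*17 = 22185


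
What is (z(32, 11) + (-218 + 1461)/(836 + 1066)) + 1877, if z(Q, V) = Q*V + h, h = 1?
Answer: 4242703/1902 ≈ 2230.7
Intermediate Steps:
z(Q, V) = 1 + Q*V (z(Q, V) = Q*V + 1 = 1 + Q*V)
(z(32, 11) + (-218 + 1461)/(836 + 1066)) + 1877 = ((1 + 32*11) + (-218 + 1461)/(836 + 1066)) + 1877 = ((1 + 352) + 1243/1902) + 1877 = (353 + 1243*(1/1902)) + 1877 = (353 + 1243/1902) + 1877 = 672649/1902 + 1877 = 4242703/1902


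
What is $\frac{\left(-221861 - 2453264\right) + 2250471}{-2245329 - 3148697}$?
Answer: $\frac{212327}{2697013} \approx 0.078727$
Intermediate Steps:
$\frac{\left(-221861 - 2453264\right) + 2250471}{-2245329 - 3148697} = \frac{-2675125 + 2250471}{-5394026} = \left(-424654\right) \left(- \frac{1}{5394026}\right) = \frac{212327}{2697013}$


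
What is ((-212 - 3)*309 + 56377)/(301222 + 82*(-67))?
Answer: -5029/147864 ≈ -0.034011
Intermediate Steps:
((-212 - 3)*309 + 56377)/(301222 + 82*(-67)) = (-215*309 + 56377)/(301222 - 5494) = (-66435 + 56377)/295728 = -10058*1/295728 = -5029/147864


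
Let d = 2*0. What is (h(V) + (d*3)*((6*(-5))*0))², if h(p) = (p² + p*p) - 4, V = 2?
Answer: 16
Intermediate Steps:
h(p) = -4 + 2*p² (h(p) = (p² + p²) - 4 = 2*p² - 4 = -4 + 2*p²)
d = 0
(h(V) + (d*3)*((6*(-5))*0))² = ((-4 + 2*2²) + (0*3)*((6*(-5))*0))² = ((-4 + 2*4) + 0*(-30*0))² = ((-4 + 8) + 0*0)² = (4 + 0)² = 4² = 16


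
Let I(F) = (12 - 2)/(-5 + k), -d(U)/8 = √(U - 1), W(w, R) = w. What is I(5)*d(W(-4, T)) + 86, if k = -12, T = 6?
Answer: 86 + 80*I*√5/17 ≈ 86.0 + 10.523*I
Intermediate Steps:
d(U) = -8*√(-1 + U) (d(U) = -8*√(U - 1) = -8*√(-1 + U))
I(F) = -10/17 (I(F) = (12 - 2)/(-5 - 12) = 10/(-17) = 10*(-1/17) = -10/17)
I(5)*d(W(-4, T)) + 86 = -(-80)*√(-1 - 4)/17 + 86 = -(-80)*√(-5)/17 + 86 = -(-80)*I*√5/17 + 86 = 80*I*√5/17 + 86 = 86 + 80*I*√5/17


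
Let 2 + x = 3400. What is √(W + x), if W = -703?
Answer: 7*√55 ≈ 51.913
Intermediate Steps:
x = 3398 (x = -2 + 3400 = 3398)
√(W + x) = √(-703 + 3398) = √2695 = 7*√55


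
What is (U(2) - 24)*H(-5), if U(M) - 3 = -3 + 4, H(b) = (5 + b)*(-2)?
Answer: 0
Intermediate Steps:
H(b) = -10 - 2*b
U(M) = 4 (U(M) = 3 + (-3 + 4) = 3 + 1 = 4)
(U(2) - 24)*H(-5) = (4 - 24)*(-10 - 2*(-5)) = -20*(-10 + 10) = -20*0 = 0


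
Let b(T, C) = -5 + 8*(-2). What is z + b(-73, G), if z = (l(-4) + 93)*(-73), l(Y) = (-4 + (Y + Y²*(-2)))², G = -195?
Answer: -123610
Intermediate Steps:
l(Y) = (-4 + Y - 2*Y²)² (l(Y) = (-4 + (Y - 2*Y²))² = (-4 + Y - 2*Y²)²)
b(T, C) = -21 (b(T, C) = -5 - 16 = -21)
z = -123589 (z = ((4 - 1*(-4) + 2*(-4)²)² + 93)*(-73) = ((4 + 4 + 2*16)² + 93)*(-73) = ((4 + 4 + 32)² + 93)*(-73) = (40² + 93)*(-73) = (1600 + 93)*(-73) = 1693*(-73) = -123589)
z + b(-73, G) = -123589 - 21 = -123610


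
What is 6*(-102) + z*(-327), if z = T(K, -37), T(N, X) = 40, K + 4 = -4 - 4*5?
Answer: -13692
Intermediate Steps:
K = -28 (K = -4 + (-4 - 4*5) = -4 + (-4 - 20) = -4 - 24 = -28)
z = 40
6*(-102) + z*(-327) = 6*(-102) + 40*(-327) = -612 - 13080 = -13692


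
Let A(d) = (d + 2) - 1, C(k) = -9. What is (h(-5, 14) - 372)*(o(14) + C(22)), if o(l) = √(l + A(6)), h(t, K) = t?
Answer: 3393 - 377*√21 ≈ 1665.4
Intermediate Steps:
A(d) = 1 + d (A(d) = (2 + d) - 1 = 1 + d)
o(l) = √(7 + l) (o(l) = √(l + (1 + 6)) = √(l + 7) = √(7 + l))
(h(-5, 14) - 372)*(o(14) + C(22)) = (-5 - 372)*(√(7 + 14) - 9) = -377*(√21 - 9) = -377*(-9 + √21) = 3393 - 377*√21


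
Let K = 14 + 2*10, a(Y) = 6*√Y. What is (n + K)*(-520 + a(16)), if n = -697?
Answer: 328848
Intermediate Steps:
K = 34 (K = 14 + 20 = 34)
(n + K)*(-520 + a(16)) = (-697 + 34)*(-520 + 6*√16) = -663*(-520 + 6*4) = -663*(-520 + 24) = -663*(-496) = 328848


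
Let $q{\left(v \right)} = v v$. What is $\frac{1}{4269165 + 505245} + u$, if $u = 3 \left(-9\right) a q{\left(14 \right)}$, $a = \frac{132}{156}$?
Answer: $- \frac{277927954907}{62067330} \approx -4477.8$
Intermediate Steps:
$q{\left(v \right)} = v^{2}$
$a = \frac{11}{13}$ ($a = 132 \cdot \frac{1}{156} = \frac{11}{13} \approx 0.84615$)
$u = - \frac{58212}{13}$ ($u = 3 \left(-9\right) \frac{11}{13} \cdot 14^{2} = \left(-27\right) \frac{11}{13} \cdot 196 = \left(- \frac{297}{13}\right) 196 = - \frac{58212}{13} \approx -4477.8$)
$\frac{1}{4269165 + 505245} + u = \frac{1}{4269165 + 505245} - \frac{58212}{13} = \frac{1}{4774410} - \frac{58212}{13} = - \frac{277927954907}{62067330}$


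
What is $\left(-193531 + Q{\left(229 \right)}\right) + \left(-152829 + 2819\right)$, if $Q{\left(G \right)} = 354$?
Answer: $-343187$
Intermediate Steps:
$\left(-193531 + Q{\left(229 \right)}\right) + \left(-152829 + 2819\right) = \left(-193531 + 354\right) + \left(-152829 + 2819\right) = -193177 - 150010 = -343187$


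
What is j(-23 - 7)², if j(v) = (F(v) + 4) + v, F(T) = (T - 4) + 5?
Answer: 3025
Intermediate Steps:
F(T) = 1 + T (F(T) = (-4 + T) + 5 = 1 + T)
j(v) = 5 + 2*v (j(v) = ((1 + v) + 4) + v = (5 + v) + v = 5 + 2*v)
j(-23 - 7)² = (5 + 2*(-23 - 7))² = (5 + 2*(-30))² = (5 - 60)² = (-55)² = 3025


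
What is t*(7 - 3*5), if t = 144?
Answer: -1152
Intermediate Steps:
t*(7 - 3*5) = 144*(7 - 3*5) = 144*(7 - 15) = 144*(-8) = -1152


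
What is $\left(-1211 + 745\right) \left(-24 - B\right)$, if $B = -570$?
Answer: $-254436$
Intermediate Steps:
$\left(-1211 + 745\right) \left(-24 - B\right) = \left(-1211 + 745\right) \left(-24 - -570\right) = - 466 \left(-24 + 570\right) = \left(-466\right) 546 = -254436$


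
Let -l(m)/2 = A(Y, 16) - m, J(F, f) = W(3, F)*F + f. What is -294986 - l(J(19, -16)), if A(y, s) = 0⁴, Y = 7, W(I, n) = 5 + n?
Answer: -295866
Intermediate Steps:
A(y, s) = 0
J(F, f) = f + F*(5 + F) (J(F, f) = (5 + F)*F + f = F*(5 + F) + f = f + F*(5 + F))
l(m) = 2*m (l(m) = -2*(0 - m) = -(-2)*m = 2*m)
-294986 - l(J(19, -16)) = -294986 - 2*(-16 + 19*(5 + 19)) = -294986 - 2*(-16 + 19*24) = -294986 - 2*(-16 + 456) = -294986 - 2*440 = -294986 - 1*880 = -294986 - 880 = -295866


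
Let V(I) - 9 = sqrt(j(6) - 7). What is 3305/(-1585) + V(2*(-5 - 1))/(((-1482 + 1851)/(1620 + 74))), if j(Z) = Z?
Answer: 509897/12997 + 1694*I/369 ≈ 39.232 + 4.5908*I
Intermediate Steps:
V(I) = 9 + I (V(I) = 9 + sqrt(6 - 7) = 9 + sqrt(-1) = 9 + I)
3305/(-1585) + V(2*(-5 - 1))/(((-1482 + 1851)/(1620 + 74))) = 3305/(-1585) + (9 + I)/(((-1482 + 1851)/(1620 + 74))) = 3305*(-1/1585) + (9 + I)/((369/1694)) = -661/317 + (9 + I)/((369*(1/1694))) = -661/317 + (9 + I)/(369/1694) = -661/317 + (9 + I)*(1694/369) = -661/317 + (1694/41 + 1694*I/369) = 509897/12997 + 1694*I/369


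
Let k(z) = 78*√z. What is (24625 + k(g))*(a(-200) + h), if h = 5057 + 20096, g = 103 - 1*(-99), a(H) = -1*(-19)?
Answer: 619860500 + 1963416*√202 ≈ 6.4777e+8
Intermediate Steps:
a(H) = 19
g = 202 (g = 103 + 99 = 202)
h = 25153
(24625 + k(g))*(a(-200) + h) = (24625 + 78*√202)*(19 + 25153) = (24625 + 78*√202)*25172 = 619860500 + 1963416*√202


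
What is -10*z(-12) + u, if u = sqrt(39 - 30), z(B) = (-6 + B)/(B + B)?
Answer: -9/2 ≈ -4.5000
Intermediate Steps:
z(B) = (-6 + B)/(2*B) (z(B) = (-6 + B)/((2*B)) = (-6 + B)*(1/(2*B)) = (-6 + B)/(2*B))
u = 3 (u = sqrt(9) = 3)
-10*z(-12) + u = -5*(-6 - 12)/(-12) + 3 = -5*(-1)*(-18)/12 + 3 = -10*3/4 + 3 = -15/2 + 3 = -9/2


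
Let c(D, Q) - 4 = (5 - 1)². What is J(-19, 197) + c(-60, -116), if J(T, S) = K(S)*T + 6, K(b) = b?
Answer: -3717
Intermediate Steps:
c(D, Q) = 20 (c(D, Q) = 4 + (5 - 1)² = 4 + 4² = 4 + 16 = 20)
J(T, S) = 6 + S*T (J(T, S) = S*T + 6 = 6 + S*T)
J(-19, 197) + c(-60, -116) = (6 + 197*(-19)) + 20 = (6 - 3743) + 20 = -3737 + 20 = -3717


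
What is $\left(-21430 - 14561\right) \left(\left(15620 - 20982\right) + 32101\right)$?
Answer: $-962363349$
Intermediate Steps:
$\left(-21430 - 14561\right) \left(\left(15620 - 20982\right) + 32101\right) = - 35991 \left(-5362 + 32101\right) = \left(-35991\right) 26739 = -962363349$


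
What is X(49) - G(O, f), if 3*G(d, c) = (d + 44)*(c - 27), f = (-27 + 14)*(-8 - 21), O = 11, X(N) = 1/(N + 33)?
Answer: -1578497/246 ≈ -6416.7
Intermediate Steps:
X(N) = 1/(33 + N)
f = 377 (f = -13*(-29) = 377)
G(d, c) = (-27 + c)*(44 + d)/3 (G(d, c) = ((d + 44)*(c - 27))/3 = ((44 + d)*(-27 + c))/3 = ((-27 + c)*(44 + d))/3 = (-27 + c)*(44 + d)/3)
X(49) - G(O, f) = 1/(33 + 49) - (-396 - 9*11 + (44/3)*377 + (⅓)*377*11) = 1/82 - (-396 - 99 + 16588/3 + 4147/3) = 1/82 - 1*19250/3 = 1/82 - 19250/3 = -1578497/246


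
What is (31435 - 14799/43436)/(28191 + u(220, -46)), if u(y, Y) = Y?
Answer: 1365395861/1222506220 ≈ 1.1169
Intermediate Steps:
(31435 - 14799/43436)/(28191 + u(220, -46)) = (31435 - 14799/43436)/(28191 - 46) = (31435 - 14799*1/43436)/28145 = (31435 - 14799/43436)*(1/28145) = (1365395861/43436)*(1/28145) = 1365395861/1222506220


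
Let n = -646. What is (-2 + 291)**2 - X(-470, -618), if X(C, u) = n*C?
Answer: -220099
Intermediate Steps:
X(C, u) = -646*C
(-2 + 291)**2 - X(-470, -618) = (-2 + 291)**2 - (-646)*(-470) = 289**2 - 1*303620 = 83521 - 303620 = -220099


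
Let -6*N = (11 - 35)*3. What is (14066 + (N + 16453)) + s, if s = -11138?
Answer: 19393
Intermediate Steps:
N = 12 (N = -(11 - 35)*3/6 = -(-4)*3 = -⅙*(-72) = 12)
(14066 + (N + 16453)) + s = (14066 + (12 + 16453)) - 11138 = (14066 + 16465) - 11138 = 30531 - 11138 = 19393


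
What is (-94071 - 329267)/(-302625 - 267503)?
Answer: 211669/285064 ≈ 0.74253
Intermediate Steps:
(-94071 - 329267)/(-302625 - 267503) = -423338/(-570128) = -423338*(-1/570128) = 211669/285064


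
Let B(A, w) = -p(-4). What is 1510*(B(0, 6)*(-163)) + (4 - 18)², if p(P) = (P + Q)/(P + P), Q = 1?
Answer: 369979/4 ≈ 92495.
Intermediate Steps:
p(P) = (1 + P)/(2*P) (p(P) = (P + 1)/(P + P) = (1 + P)/((2*P)) = (1 + P)*(1/(2*P)) = (1 + P)/(2*P))
B(A, w) = -3/8 (B(A, w) = -(1 - 4)/(2*(-4)) = -(-1)*(-3)/(2*4) = -1*3/8 = -3/8)
1510*(B(0, 6)*(-163)) + (4 - 18)² = 1510*(-3/8*(-163)) + (4 - 18)² = 1510*(489/8) + (-14)² = 369195/4 + 196 = 369979/4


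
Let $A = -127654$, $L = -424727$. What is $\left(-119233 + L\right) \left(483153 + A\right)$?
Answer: $-193377236040$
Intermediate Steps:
$\left(-119233 + L\right) \left(483153 + A\right) = \left(-119233 - 424727\right) \left(483153 - 127654\right) = \left(-543960\right) 355499 = -193377236040$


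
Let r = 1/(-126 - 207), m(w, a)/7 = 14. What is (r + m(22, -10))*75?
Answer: 815825/111 ≈ 7349.8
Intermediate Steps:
m(w, a) = 98 (m(w, a) = 7*14 = 98)
r = -1/333 (r = 1/(-333) = -1/333 ≈ -0.0030030)
(r + m(22, -10))*75 = (-1/333 + 98)*75 = (32633/333)*75 = 815825/111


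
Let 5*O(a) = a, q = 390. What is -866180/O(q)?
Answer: -433090/39 ≈ -11105.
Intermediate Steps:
O(a) = a/5
-866180/O(q) = -866180/((1/5)*390) = -866180/78 = -866180*1/78 = -433090/39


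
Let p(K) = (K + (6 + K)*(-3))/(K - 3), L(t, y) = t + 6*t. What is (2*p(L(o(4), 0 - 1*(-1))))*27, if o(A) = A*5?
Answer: -16092/137 ≈ -117.46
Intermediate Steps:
o(A) = 5*A
L(t, y) = 7*t
p(K) = (-18 - 2*K)/(-3 + K) (p(K) = (K + (-18 - 3*K))/(-3 + K) = (-18 - 2*K)/(-3 + K))
(2*p(L(o(4), 0 - 1*(-1))))*27 = (2*(2*(-9 - 7*5*4)/(-3 + 7*(5*4))))*27 = (2*(2*(-9 - 7*20)/(-3 + 7*20)))*27 = (2*(2*(-9 - 1*140)/(-3 + 140)))*27 = (2*(2*(-9 - 140)/137))*27 = (2*(2*(1/137)*(-149)))*27 = (2*(-298/137))*27 = -596/137*27 = -16092/137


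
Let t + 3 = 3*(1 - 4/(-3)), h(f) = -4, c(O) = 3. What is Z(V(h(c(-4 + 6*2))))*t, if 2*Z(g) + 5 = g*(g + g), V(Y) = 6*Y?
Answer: 2294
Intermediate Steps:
t = 4 (t = -3 + 3*(1 - 4/(-3)) = -3 + 3*(1 - 4*(-⅓)) = -3 + 3*(1 + 4/3) = -3 + 3*(7/3) = -3 + 7 = 4)
Z(g) = -5/2 + g² (Z(g) = -5/2 + (g*(g + g))/2 = -5/2 + (g*(2*g))/2 = -5/2 + (2*g²)/2 = -5/2 + g²)
Z(V(h(c(-4 + 6*2))))*t = (-5/2 + (6*(-4))²)*4 = (-5/2 + (-24)²)*4 = (-5/2 + 576)*4 = (1147/2)*4 = 2294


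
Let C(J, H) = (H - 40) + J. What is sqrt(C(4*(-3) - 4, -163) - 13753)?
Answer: 2*I*sqrt(3493) ≈ 118.2*I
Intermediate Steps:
C(J, H) = -40 + H + J (C(J, H) = (-40 + H) + J = -40 + H + J)
sqrt(C(4*(-3) - 4, -163) - 13753) = sqrt((-40 - 163 + (4*(-3) - 4)) - 13753) = sqrt((-40 - 163 + (-12 - 4)) - 13753) = sqrt((-40 - 163 - 16) - 13753) = sqrt(-219 - 13753) = sqrt(-13972) = 2*I*sqrt(3493)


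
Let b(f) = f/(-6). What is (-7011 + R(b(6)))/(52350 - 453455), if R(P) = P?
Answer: 7012/401105 ≈ 0.017482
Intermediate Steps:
b(f) = -f/6 (b(f) = f*(-⅙) = -f/6)
(-7011 + R(b(6)))/(52350 - 453455) = (-7011 - ⅙*6)/(52350 - 453455) = (-7011 - 1)/(-401105) = -7012*(-1/401105) = 7012/401105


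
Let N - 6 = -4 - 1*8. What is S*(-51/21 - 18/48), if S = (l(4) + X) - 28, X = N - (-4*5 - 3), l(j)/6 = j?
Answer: -2041/56 ≈ -36.446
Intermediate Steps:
N = -6 (N = 6 + (-4 - 1*8) = 6 + (-4 - 8) = 6 - 12 = -6)
l(j) = 6*j
X = 17 (X = -6 - (-4*5 - 3) = -6 - (-20 - 3) = -6 - 1*(-23) = -6 + 23 = 17)
S = 13 (S = (6*4 + 17) - 28 = (24 + 17) - 28 = 41 - 28 = 13)
S*(-51/21 - 18/48) = 13*(-51/21 - 18/48) = 13*(-51*1/21 - 18*1/48) = 13*(-17/7 - 3/8) = 13*(-157/56) = -2041/56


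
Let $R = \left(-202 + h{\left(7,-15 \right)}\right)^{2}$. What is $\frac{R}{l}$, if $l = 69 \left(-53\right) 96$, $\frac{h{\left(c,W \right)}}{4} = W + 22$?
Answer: $- \frac{841}{9752} \approx -0.086239$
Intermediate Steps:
$h{\left(c,W \right)} = 88 + 4 W$ ($h{\left(c,W \right)} = 4 \left(W + 22\right) = 4 \left(22 + W\right) = 88 + 4 W$)
$l = -351072$ ($l = \left(-3657\right) 96 = -351072$)
$R = 30276$ ($R = \left(-202 + \left(88 + 4 \left(-15\right)\right)\right)^{2} = \left(-202 + \left(88 - 60\right)\right)^{2} = \left(-202 + 28\right)^{2} = \left(-174\right)^{2} = 30276$)
$\frac{R}{l} = \frac{30276}{-351072} = 30276 \left(- \frac{1}{351072}\right) = - \frac{841}{9752}$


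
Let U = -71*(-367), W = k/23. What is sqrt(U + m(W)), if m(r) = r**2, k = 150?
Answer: sqrt(13806653)/23 ≈ 161.55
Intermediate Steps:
W = 150/23 ≈ 6.5217
U = 26057
sqrt(U + m(W)) = sqrt(26057 + (150/23)**2) = sqrt(26057 + 22500/529) = sqrt(13806653/529) = sqrt(13806653)/23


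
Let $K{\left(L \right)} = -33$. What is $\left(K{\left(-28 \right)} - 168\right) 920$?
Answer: $-184920$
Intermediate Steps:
$\left(K{\left(-28 \right)} - 168\right) 920 = \left(-33 - 168\right) 920 = \left(-201\right) 920 = -184920$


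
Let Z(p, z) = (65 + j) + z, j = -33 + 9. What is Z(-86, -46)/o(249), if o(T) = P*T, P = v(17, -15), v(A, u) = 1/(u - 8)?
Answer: 115/249 ≈ 0.46185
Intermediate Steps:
j = -24
v(A, u) = 1/(-8 + u)
P = -1/23 (P = 1/(-8 - 15) = 1/(-23) = -1/23 ≈ -0.043478)
Z(p, z) = 41 + z (Z(p, z) = (65 - 24) + z = 41 + z)
o(T) = -T/23
Z(-86, -46)/o(249) = (41 - 46)/((-1/23*249)) = -5/(-249/23) = -5*(-23/249) = 115/249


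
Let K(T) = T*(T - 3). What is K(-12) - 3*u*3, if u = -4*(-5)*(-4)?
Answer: 900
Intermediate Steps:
u = -80 (u = 20*(-4) = -80)
K(T) = T*(-3 + T)
K(-12) - 3*u*3 = -12*(-3 - 12) - 3*(-80)*3 = -12*(-15) - (-240)*3 = 180 - 1*(-720) = 180 + 720 = 900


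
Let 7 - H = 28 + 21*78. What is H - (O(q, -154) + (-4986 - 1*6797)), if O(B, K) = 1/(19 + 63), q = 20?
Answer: 830167/82 ≈ 10124.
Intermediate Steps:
H = -1659 (H = 7 - (28 + 21*78) = 7 - (28 + 1638) = 7 - 1*1666 = 7 - 1666 = -1659)
O(B, K) = 1/82
H - (O(q, -154) + (-4986 - 1*6797)) = -1659 - (1/82 + (-4986 - 1*6797)) = -1659 - (1/82 + (-4986 - 6797)) = -1659 - (1/82 - 11783) = -1659 - 1*(-966205/82) = -1659 + 966205/82 = 830167/82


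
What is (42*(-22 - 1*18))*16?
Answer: -26880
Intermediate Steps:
(42*(-22 - 1*18))*16 = (42*(-22 - 18))*16 = (42*(-40))*16 = -1680*16 = -26880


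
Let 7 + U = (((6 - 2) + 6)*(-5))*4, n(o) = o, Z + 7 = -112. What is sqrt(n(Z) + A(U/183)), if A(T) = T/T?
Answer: I*sqrt(118) ≈ 10.863*I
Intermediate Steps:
Z = -119 (Z = -7 - 112 = -119)
U = -207 (U = -7 + (((6 - 2) + 6)*(-5))*4 = -7 + ((4 + 6)*(-5))*4 = -7 + (10*(-5))*4 = -7 - 50*4 = -7 - 200 = -207)
A(T) = 1
sqrt(n(Z) + A(U/183)) = sqrt(-119 + 1) = sqrt(-118) = I*sqrt(118)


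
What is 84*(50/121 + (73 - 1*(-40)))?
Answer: 1152732/121 ≈ 9526.7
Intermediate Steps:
84*(50/121 + (73 - 1*(-40))) = 84*(50*(1/121) + (73 + 40)) = 84*(50/121 + 113) = 84*(13723/121) = 1152732/121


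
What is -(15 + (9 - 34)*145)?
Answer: 3610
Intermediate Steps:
-(15 + (9 - 34)*145) = -(15 - 25*145) = -(15 - 3625) = -1*(-3610) = 3610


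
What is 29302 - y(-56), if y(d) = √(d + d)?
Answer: 29302 - 4*I*√7 ≈ 29302.0 - 10.583*I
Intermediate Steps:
y(d) = √2*√d (y(d) = √(2*d) = √2*√d)
29302 - y(-56) = 29302 - √2*√(-56) = 29302 - √2*2*I*√14 = 29302 - 4*I*√7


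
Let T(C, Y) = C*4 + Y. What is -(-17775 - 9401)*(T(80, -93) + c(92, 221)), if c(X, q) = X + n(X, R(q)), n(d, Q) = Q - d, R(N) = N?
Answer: 12174848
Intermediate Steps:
T(C, Y) = Y + 4*C (T(C, Y) = 4*C + Y = Y + 4*C)
c(X, q) = q (c(X, q) = X + (q - X) = q)
-(-17775 - 9401)*(T(80, -93) + c(92, 221)) = -(-17775 - 9401)*((-93 + 4*80) + 221) = -(-27176)*((-93 + 320) + 221) = -(-27176)*(227 + 221) = -(-27176)*448 = -1*(-12174848) = 12174848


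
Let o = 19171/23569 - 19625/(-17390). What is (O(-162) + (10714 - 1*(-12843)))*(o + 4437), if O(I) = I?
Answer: 230076108066995/2215486 ≈ 1.0385e+8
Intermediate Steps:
o = 4302299/2215486 (o = 19171*(1/23569) - 19625*(-1/17390) = 19171/23569 + 3925/3478 = 4302299/2215486 ≈ 1.9419)
(O(-162) + (10714 - 1*(-12843)))*(o + 4437) = (-162 + (10714 - 1*(-12843)))*(4302299/2215486 + 4437) = (-162 + (10714 + 12843))*(9834413681/2215486) = (-162 + 23557)*(9834413681/2215486) = 23395*(9834413681/2215486) = 230076108066995/2215486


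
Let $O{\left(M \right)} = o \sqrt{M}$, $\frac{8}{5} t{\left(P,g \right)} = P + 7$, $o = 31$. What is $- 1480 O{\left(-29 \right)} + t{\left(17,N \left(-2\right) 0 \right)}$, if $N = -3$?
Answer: $15 - 45880 i \sqrt{29} \approx 15.0 - 2.4707 \cdot 10^{5} i$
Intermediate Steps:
$t{\left(P,g \right)} = \frac{35}{8} + \frac{5 P}{8}$ ($t{\left(P,g \right)} = \frac{5 \left(P + 7\right)}{8} = \frac{5 \left(7 + P\right)}{8} = \frac{35}{8} + \frac{5 P}{8}$)
$O{\left(M \right)} = 31 \sqrt{M}$
$- 1480 O{\left(-29 \right)} + t{\left(17,N \left(-2\right) 0 \right)} = - 1480 \cdot 31 \sqrt{-29} + \left(\frac{35}{8} + \frac{5}{8} \cdot 17\right) = - 1480 \cdot 31 i \sqrt{29} + \left(\frac{35}{8} + \frac{85}{8}\right) = - 1480 \cdot 31 i \sqrt{29} + 15 = - 45880 i \sqrt{29} + 15 = 15 - 45880 i \sqrt{29}$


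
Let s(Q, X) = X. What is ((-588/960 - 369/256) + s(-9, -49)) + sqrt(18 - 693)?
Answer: -65349/1280 + 15*I*sqrt(3) ≈ -51.054 + 25.981*I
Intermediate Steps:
((-588/960 - 369/256) + s(-9, -49)) + sqrt(18 - 693) = ((-588/960 - 369/256) - 49) + sqrt(18 - 693) = ((-588*1/960 - 369*1/256) - 49) + sqrt(-675) = ((-49/80 - 369/256) - 49) + 15*I*sqrt(3) = (-2629/1280 - 49) + 15*I*sqrt(3) = -65349/1280 + 15*I*sqrt(3)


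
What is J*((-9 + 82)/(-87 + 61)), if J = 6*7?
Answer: -1533/13 ≈ -117.92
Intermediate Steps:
J = 42
J*((-9 + 82)/(-87 + 61)) = 42*((-9 + 82)/(-87 + 61)) = 42*(73/(-26)) = 42*(73*(-1/26)) = 42*(-73/26) = -1533/13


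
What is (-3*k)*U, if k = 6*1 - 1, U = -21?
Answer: 315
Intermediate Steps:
k = 5 (k = 6 - 1 = 5)
(-3*k)*U = -3*5*(-21) = -15*(-21) = 315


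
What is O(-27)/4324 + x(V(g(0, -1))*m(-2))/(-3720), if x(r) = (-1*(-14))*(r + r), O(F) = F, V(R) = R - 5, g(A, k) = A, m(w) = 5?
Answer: 73159/402132 ≈ 0.18193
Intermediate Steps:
V(R) = -5 + R
x(r) = 28*r (x(r) = 14*(2*r) = 28*r)
O(-27)/4324 + x(V(g(0, -1))*m(-2))/(-3720) = -27/4324 + (28*((-5 + 0)*5))/(-3720) = -27*1/4324 + (28*(-5*5))*(-1/3720) = -27/4324 + (28*(-25))*(-1/3720) = -27/4324 - 700*(-1/3720) = -27/4324 + 35/186 = 73159/402132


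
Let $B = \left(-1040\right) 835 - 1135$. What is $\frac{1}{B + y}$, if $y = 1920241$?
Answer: $\frac{1}{1050706} \approx 9.5174 \cdot 10^{-7}$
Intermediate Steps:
$B = -869535$ ($B = -868400 - 1135 = -869535$)
$\frac{1}{B + y} = \frac{1}{-869535 + 1920241} = \frac{1}{1050706}$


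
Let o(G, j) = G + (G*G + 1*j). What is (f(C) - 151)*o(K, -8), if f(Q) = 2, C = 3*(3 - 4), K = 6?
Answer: -5066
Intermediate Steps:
C = -3 (C = 3*(-1) = -3)
o(G, j) = G + j + G² (o(G, j) = G + (G² + j) = G + (j + G²) = G + j + G²)
(f(C) - 151)*o(K, -8) = (2 - 151)*(6 - 8 + 6²) = -149*(6 - 8 + 36) = -149*34 = -5066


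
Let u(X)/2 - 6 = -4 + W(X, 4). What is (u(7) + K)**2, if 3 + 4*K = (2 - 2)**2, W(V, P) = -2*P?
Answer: 2601/16 ≈ 162.56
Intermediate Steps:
K = -3/4 (K = -3/4 + (2 - 2)**2/4 = -3/4 + (1/4)*0**2 = -3/4 + (1/4)*0 = -3/4 + 0 = -3/4 ≈ -0.75000)
u(X) = -12 (u(X) = 12 + 2*(-4 - 2*4) = 12 + 2*(-4 - 8) = 12 + 2*(-12) = 12 - 24 = -12)
(u(7) + K)**2 = (-12 - 3/4)**2 = (-51/4)**2 = 2601/16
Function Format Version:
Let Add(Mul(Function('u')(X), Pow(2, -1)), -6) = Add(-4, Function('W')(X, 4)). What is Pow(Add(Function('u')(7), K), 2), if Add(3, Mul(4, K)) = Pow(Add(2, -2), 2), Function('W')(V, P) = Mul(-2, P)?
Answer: Rational(2601, 16) ≈ 162.56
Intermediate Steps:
K = Rational(-3, 4) (K = Add(Rational(-3, 4), Mul(Rational(1, 4), Pow(Add(2, -2), 2))) = Add(Rational(-3, 4), Mul(Rational(1, 4), Pow(0, 2))) = Add(Rational(-3, 4), Mul(Rational(1, 4), 0)) = Add(Rational(-3, 4), 0) = Rational(-3, 4) ≈ -0.75000)
Function('u')(X) = -12 (Function('u')(X) = Add(12, Mul(2, Add(-4, Mul(-2, 4)))) = Add(12, Mul(2, Add(-4, -8))) = Add(12, Mul(2, -12)) = Add(12, -24) = -12)
Pow(Add(Function('u')(7), K), 2) = Pow(Add(-12, Rational(-3, 4)), 2) = Pow(Rational(-51, 4), 2) = Rational(2601, 16)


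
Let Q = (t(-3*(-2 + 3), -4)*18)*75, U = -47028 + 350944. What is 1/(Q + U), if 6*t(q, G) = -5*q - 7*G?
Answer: 1/313591 ≈ 3.1889e-6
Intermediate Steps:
U = 303916
t(q, G) = -7*G/6 - 5*q/6 (t(q, G) = (-5*q - 7*G)/6 = (-7*G - 5*q)/6 = -7*G/6 - 5*q/6)
Q = 9675 (Q = ((-7/6*(-4) - (-5)*(-2 + 3)/2)*18)*75 = ((14/3 - (-5)/2)*18)*75 = ((14/3 - ⅚*(-3))*18)*75 = ((14/3 + 5/2)*18)*75 = ((43/6)*18)*75 = 129*75 = 9675)
1/(Q + U) = 1/(9675 + 303916) = 1/313591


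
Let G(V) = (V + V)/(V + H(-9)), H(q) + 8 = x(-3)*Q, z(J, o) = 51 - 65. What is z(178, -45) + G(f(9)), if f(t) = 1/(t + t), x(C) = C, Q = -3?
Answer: -264/19 ≈ -13.895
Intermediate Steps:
z(J, o) = -14
H(q) = 1 (H(q) = -8 - 3*(-3) = -8 + 9 = 1)
f(t) = 1/(2*t)
G(V) = 2*V/(1 + V) (G(V) = (V + V)/(V + 1) = (2*V)/(1 + V) = 2*V/(1 + V))
z(178, -45) + G(f(9)) = -14 + 2*((1/2)/9)/(1 + (1/2)/9) = -14 + 2*((1/2)*(1/9))/(1 + (1/2)*(1/9)) = -14 + 2*(1/18)/(1 + 1/18) = -14 + 2*(1/18)/(19/18) = -14 + 2*(1/18)*(18/19) = -14 + 2/19 = -264/19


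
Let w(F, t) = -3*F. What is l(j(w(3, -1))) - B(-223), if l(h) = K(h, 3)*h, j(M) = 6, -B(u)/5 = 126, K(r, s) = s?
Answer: 648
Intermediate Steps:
B(u) = -630 (B(u) = -5*126 = -630)
l(h) = 3*h
l(j(w(3, -1))) - B(-223) = 3*6 - 1*(-630) = 18 + 630 = 648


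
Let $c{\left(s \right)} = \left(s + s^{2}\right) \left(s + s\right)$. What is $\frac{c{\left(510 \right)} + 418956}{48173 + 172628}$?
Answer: $\frac{266241156}{220801} \approx 1205.8$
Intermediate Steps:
$c{\left(s \right)} = 2 s \left(s + s^{2}\right)$ ($c{\left(s \right)} = \left(s + s^{2}\right) 2 s = 2 s \left(s + s^{2}\right)$)
$\frac{c{\left(510 \right)} + 418956}{48173 + 172628} = \frac{2 \cdot 510^{2} \left(1 + 510\right) + 418956}{48173 + 172628} = \frac{2 \cdot 260100 \cdot 511 + 418956}{220801} = \left(265822200 + 418956\right) \frac{1}{220801} = 266241156 \cdot \frac{1}{220801} = \frac{266241156}{220801}$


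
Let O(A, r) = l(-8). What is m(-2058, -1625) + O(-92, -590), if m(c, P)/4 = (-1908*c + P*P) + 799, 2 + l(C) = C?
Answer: 26272342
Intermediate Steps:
l(C) = -2 + C
O(A, r) = -10 (O(A, r) = -2 - 8 = -10)
m(c, P) = 3196 - 7632*c + 4*P² (m(c, P) = 4*((-1908*c + P*P) + 799) = 4*((-1908*c + P²) + 799) = 4*((P² - 1908*c) + 799) = 4*(799 + P² - 1908*c) = 3196 - 7632*c + 4*P²)
m(-2058, -1625) + O(-92, -590) = (3196 - 7632*(-2058) + 4*(-1625)²) - 10 = (3196 + 15706656 + 4*2640625) - 10 = (3196 + 15706656 + 10562500) - 10 = 26272352 - 10 = 26272342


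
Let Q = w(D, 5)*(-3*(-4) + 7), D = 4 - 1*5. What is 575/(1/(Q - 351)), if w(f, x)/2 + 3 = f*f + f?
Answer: -267375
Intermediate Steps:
D = -1 (D = 4 - 5 = -1)
w(f, x) = -6 + 2*f + 2*f**2 (w(f, x) = -6 + 2*(f*f + f) = -6 + 2*(f**2 + f) = -6 + 2*(f + f**2) = -6 + (2*f + 2*f**2) = -6 + 2*f + 2*f**2)
Q = -114 (Q = (-6 + 2*(-1) + 2*(-1)**2)*(-3*(-4) + 7) = (-6 - 2 + 2*1)*(12 + 7) = (-6 - 2 + 2)*19 = -6*19 = -114)
575/(1/(Q - 351)) = 575/(1/(-114 - 351)) = 575/(1/(-465)) = 575/(-1/465) = 575*(-465) = -267375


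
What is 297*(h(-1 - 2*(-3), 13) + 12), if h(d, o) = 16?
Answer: 8316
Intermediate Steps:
297*(h(-1 - 2*(-3), 13) + 12) = 297*(16 + 12) = 297*28 = 8316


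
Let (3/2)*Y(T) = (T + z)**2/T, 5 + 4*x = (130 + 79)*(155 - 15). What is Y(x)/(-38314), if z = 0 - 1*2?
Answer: -285129003/2241752140 ≈ -0.12719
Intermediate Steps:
z = -2 (z = 0 - 2 = -2)
x = 29255/4 (x = -5/4 + ((130 + 79)*(155 - 15))/4 = -5/4 + (209*140)/4 = -5/4 + (1/4)*29260 = -5/4 + 7315 = 29255/4 ≈ 7313.8)
Y(T) = 2*(-2 + T)**2/(3*T) (Y(T) = 2*((T - 2)**2/T)/3 = 2*((-2 + T)**2/T)/3 = 2*(-2 + T)**2/(3*T))
Y(x)/(-38314) = (2*(-2 + 29255/4)**2/(3*(29255/4)))/(-38314) = ((2/3)*(4/29255)*(29247/4)**2)*(-1/38314) = ((2/3)*(4/29255)*(855387009/16))*(-1/38314) = (285129003/58510)*(-1/38314) = -285129003/2241752140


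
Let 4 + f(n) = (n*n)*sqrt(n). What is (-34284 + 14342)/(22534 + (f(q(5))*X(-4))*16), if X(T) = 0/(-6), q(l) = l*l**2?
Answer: -9971/11267 ≈ -0.88497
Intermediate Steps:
q(l) = l**3
X(T) = 0 (X(T) = 0*(-1/6) = 0)
f(n) = -4 + n**(5/2) (f(n) = -4 + (n*n)*sqrt(n) = -4 + n**2*sqrt(n) = -4 + n**(5/2))
(-34284 + 14342)/(22534 + (f(q(5))*X(-4))*16) = (-34284 + 14342)/(22534 + ((-4 + (5**3)**(5/2))*0)*16) = -19942/(22534 + ((-4 + 125**(5/2))*0)*16) = -19942/(22534 + ((-4 + 78125*sqrt(5))*0)*16) = -19942/(22534 + 0*16) = -19942/(22534 + 0) = -19942/22534 = -19942*1/22534 = -9971/11267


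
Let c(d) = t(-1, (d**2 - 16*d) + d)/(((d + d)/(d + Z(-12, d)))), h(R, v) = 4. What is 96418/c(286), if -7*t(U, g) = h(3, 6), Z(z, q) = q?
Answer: -337463/2 ≈ -1.6873e+5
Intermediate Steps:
t(U, g) = -4/7 (t(U, g) = -1/7*4 = -4/7)
c(d) = -4/7 (c(d) = -4/(7*((d + d)/(d + d))) = -4/(7*((2*d)/((2*d)))) = -4/(7*((2*d)*(1/(2*d)))) = -4/7/1 = -4/7*1 = -4/7)
96418/c(286) = 96418/(-4/7) = 96418*(-7/4) = -337463/2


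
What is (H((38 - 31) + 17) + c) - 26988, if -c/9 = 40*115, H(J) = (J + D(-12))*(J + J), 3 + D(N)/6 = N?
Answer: -71556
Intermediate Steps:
D(N) = -18 + 6*N
H(J) = 2*J*(-90 + J) (H(J) = (J + (-18 + 6*(-12)))*(J + J) = (J + (-18 - 72))*(2*J) = (J - 90)*(2*J) = (-90 + J)*(2*J) = 2*J*(-90 + J))
c = -41400 (c = -360*115 = -9*4600 = -41400)
(H((38 - 31) + 17) + c) - 26988 = (2*((38 - 31) + 17)*(-90 + ((38 - 31) + 17)) - 41400) - 26988 = (2*(7 + 17)*(-90 + (7 + 17)) - 41400) - 26988 = (2*24*(-90 + 24) - 41400) - 26988 = (2*24*(-66) - 41400) - 26988 = (-3168 - 41400) - 26988 = -44568 - 26988 = -71556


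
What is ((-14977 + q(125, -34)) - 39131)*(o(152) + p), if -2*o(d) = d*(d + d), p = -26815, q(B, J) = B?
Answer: 2694777377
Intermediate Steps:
o(d) = -d² (o(d) = -d*(d + d)/2 = -d*2*d/2 = -d²)
((-14977 + q(125, -34)) - 39131)*(o(152) + p) = ((-14977 + 125) - 39131)*(-1*152² - 26815) = (-14852 - 39131)*(-1*23104 - 26815) = -53983*(-23104 - 26815) = -53983*(-49919) = 2694777377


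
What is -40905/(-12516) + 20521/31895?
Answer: 520501937/133065940 ≈ 3.9116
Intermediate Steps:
-40905/(-12516) + 20521/31895 = -40905*(-1/12516) + 20521*(1/31895) = 13635/4172 + 20521/31895 = 520501937/133065940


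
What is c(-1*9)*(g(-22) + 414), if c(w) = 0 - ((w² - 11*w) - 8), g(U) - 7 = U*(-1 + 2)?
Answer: -68628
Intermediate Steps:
g(U) = 7 + U (g(U) = 7 + U*(-1 + 2) = 7 + U*1 = 7 + U)
c(w) = 8 - w² + 11*w (c(w) = 0 - (-8 + w² - 11*w) = 0 + (8 - w² + 11*w) = 8 - w² + 11*w)
c(-1*9)*(g(-22) + 414) = (8 - (-1*9)² + 11*(-1*9))*((7 - 22) + 414) = (8 - 1*(-9)² + 11*(-9))*(-15 + 414) = (8 - 1*81 - 99)*399 = (8 - 81 - 99)*399 = -172*399 = -68628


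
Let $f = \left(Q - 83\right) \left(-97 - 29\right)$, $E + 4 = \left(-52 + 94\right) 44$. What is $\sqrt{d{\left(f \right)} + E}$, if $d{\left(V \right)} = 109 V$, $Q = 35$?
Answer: $2 \sqrt{165269} \approx 813.07$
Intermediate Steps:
$E = 1844$ ($E = -4 + \left(-52 + 94\right) 44 = -4 + 42 \cdot 44 = -4 + 1848 = 1844$)
$f = 6048$ ($f = \left(35 - 83\right) \left(-97 - 29\right) = \left(-48\right) \left(-126\right) = 6048$)
$\sqrt{d{\left(f \right)} + E} = \sqrt{109 \cdot 6048 + 1844} = \sqrt{659232 + 1844} = \sqrt{661076} = 2 \sqrt{165269}$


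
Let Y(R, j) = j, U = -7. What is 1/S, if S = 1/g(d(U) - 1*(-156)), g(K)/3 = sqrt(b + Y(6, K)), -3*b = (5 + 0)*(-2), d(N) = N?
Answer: sqrt(1371) ≈ 37.027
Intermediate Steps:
b = 10/3 (b = -(5 + 0)*(-2)/3 = -5*(-2)/3 = -1/3*(-10) = 10/3 ≈ 3.3333)
g(K) = 3*sqrt(10/3 + K)
S = sqrt(1371)/1371 (S = 1/(sqrt(30 + 9*(-7 - 1*(-156)))) = 1/(sqrt(30 + 9*(-7 + 156))) = 1/(sqrt(30 + 9*149)) = 1/(sqrt(30 + 1341)) = 1/(sqrt(1371)) = sqrt(1371)/1371 ≈ 0.027007)
1/S = 1/(sqrt(1371)/1371) = sqrt(1371)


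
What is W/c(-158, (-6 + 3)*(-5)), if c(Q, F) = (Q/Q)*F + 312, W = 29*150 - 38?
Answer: 4312/327 ≈ 13.187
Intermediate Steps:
W = 4312 (W = 4350 - 38 = 4312)
c(Q, F) = 312 + F (c(Q, F) = 1*F + 312 = F + 312 = 312 + F)
W/c(-158, (-6 + 3)*(-5)) = 4312/(312 + (-6 + 3)*(-5)) = 4312/(312 - 3*(-5)) = 4312/(312 + 15) = 4312/327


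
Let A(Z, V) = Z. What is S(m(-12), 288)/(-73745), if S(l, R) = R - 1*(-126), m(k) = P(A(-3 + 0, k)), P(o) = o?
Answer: -414/73745 ≈ -0.0056139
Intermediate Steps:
m(k) = -3 (m(k) = -3 + 0 = -3)
S(l, R) = 126 + R (S(l, R) = R + 126 = 126 + R)
S(m(-12), 288)/(-73745) = (126 + 288)/(-73745) = 414*(-1/73745) = -414/73745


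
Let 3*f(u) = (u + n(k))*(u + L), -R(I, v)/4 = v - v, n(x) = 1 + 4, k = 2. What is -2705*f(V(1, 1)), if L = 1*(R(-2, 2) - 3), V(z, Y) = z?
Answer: 10820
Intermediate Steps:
n(x) = 5
R(I, v) = 0 (R(I, v) = -4*(v - v) = -4*0 = 0)
L = -3 (L = 1*(0 - 3) = 1*(-3) = -3)
f(u) = (-3 + u)*(5 + u)/3 (f(u) = ((u + 5)*(u - 3))/3 = ((5 + u)*(-3 + u))/3 = ((-3 + u)*(5 + u))/3 = (-3 + u)*(5 + u)/3)
-2705*f(V(1, 1)) = -2705*(-5 + (⅓)*1² + (⅔)*1) = -2705*(-5 + (⅓)*1 + ⅔) = -2705*(-5 + ⅓ + ⅔) = -2705*(-4) = 10820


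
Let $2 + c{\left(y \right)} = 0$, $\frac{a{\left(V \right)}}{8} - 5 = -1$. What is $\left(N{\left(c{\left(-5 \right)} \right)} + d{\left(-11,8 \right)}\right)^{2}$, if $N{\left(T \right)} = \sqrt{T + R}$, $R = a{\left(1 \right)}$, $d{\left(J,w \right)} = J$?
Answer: $\left(11 - \sqrt{30}\right)^{2} \approx 30.501$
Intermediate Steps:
$a{\left(V \right)} = 32$ ($a{\left(V \right)} = 40 + 8 \left(-1\right) = 40 - 8 = 32$)
$R = 32$
$c{\left(y \right)} = -2$ ($c{\left(y \right)} = -2 + 0 = -2$)
$N{\left(T \right)} = \sqrt{32 + T}$ ($N{\left(T \right)} = \sqrt{T + 32} = \sqrt{32 + T}$)
$\left(N{\left(c{\left(-5 \right)} \right)} + d{\left(-11,8 \right)}\right)^{2} = \left(\sqrt{32 - 2} - 11\right)^{2} = \left(\sqrt{30} - 11\right)^{2} = \left(-11 + \sqrt{30}\right)^{2}$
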